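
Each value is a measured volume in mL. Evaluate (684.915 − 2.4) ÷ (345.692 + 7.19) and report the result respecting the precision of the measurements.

684.915 − 2.4 = 682.515, limited to 1 d.p. → 4 s.f.; 345.692 + 7.19 = 352.882, limited to 2 d.p. → 5 s.f.
Carrying full precision, 682.515 ÷ 352.882 = 1.93411678691…; keep min(4, 5) = 4 s.f.
Rounded to 4 significant figures: 1.934.

1.934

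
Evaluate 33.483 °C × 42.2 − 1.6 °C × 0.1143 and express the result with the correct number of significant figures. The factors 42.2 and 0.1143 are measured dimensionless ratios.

33.483 × 42.2 = 1412.9826 → 1.41 × 10^3 °C (3 s.f., last digit at the 10^1 place).
1.6 × 0.1143 = 0.18288 → 0.18 °C (2 s.f., last digit at the 10^-2 place).
Difference: 1412.79972 °C; keep the coarser place, 10^1.
Result: 1.41 × 10^3 °C.

1.41 × 10^3 °C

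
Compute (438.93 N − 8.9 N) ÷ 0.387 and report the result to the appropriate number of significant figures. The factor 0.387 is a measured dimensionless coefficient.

438.93 N − 8.9 N = 430.03 N; the difference is limited to 1 decimal place (4 s.f.).
Carrying full precision, 430.03 ÷ 0.387 = 1111.18863049… N; 0.387 has 3 s.f., so the result keeps min(4, 3) = 3 s.f.
Rounded to 3 significant figures: 1.11 × 10^3 N.

1.11 × 10^3 N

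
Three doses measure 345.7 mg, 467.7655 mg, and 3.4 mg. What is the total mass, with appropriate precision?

345.7 mg + 467.7655 mg + 3.4 mg = 816.8655 mg.
Addition/subtraction keeps the fewest decimal places: 345.7 → 1 decimal place, 467.7655 → 4 decimal places, 3.4 → 1 decimal place; limit is 1.
Rounded to 1 decimal place: 816.9 mg.

816.9 mg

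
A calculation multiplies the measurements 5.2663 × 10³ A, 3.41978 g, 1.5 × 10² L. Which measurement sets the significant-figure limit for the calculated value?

5.2663 × 10³ A → 5 s.f.; 3.41978 g → 6 s.f.; 1.5 × 10² L → 2 s.f.
The fewest is 2 significant figures, from 1.5 × 10² L.

1.5 × 10² L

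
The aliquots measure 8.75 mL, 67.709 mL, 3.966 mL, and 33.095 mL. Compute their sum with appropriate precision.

8.75 mL + 67.709 mL + 3.966 mL + 33.095 mL = 113.520 mL.
Addition/subtraction keeps the fewest decimal places: 8.75 → 2 decimal places, 67.709 → 3 decimal places, 3.966 → 3 decimal places, 33.095 → 3 decimal places; limit is 2.
Rounded to 2 decimal places: 113.52 mL.

113.52 mL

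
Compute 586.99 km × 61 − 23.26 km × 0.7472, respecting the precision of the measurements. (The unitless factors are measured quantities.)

586.99 × 61 = 35806.39 → 3.6 × 10⁴ km (2 s.f., last digit at the 10^3 place).
23.26 × 0.7472 = 17.379872 → 17.38 km (4 s.f., last digit at the 10^-2 place).
Difference: 35789.010128 km; keep the coarser place, 10^3.
Result: 3.6 × 10⁴ km.

3.6 × 10⁴ km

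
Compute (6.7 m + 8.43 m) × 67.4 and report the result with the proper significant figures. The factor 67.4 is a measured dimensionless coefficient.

1.02 × 10³ m

6.7 m + 8.43 m = 15.13 m; the sum is limited to 1 decimal place (3 s.f.).
Carrying full precision, 15.13 × 67.4 = 1019.762 m; 67.4 has 3 s.f., so the result keeps min(3, 3) = 3 s.f.
Rounded to 3 significant figures: 1.02 × 10³ m.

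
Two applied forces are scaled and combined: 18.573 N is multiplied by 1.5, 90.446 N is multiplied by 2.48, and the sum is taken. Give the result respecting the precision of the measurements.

18.573 × 1.5 = 27.8595 → 28 N (2 s.f., last digit at the 10^0 place).
90.446 × 2.48 = 224.30608 → 224 N (3 s.f., last digit at the 10^0 place).
Sum: 252.16558 N; keep the coarser place, 10^0.
Result: 2.52 × 10² N.

2.52 × 10² N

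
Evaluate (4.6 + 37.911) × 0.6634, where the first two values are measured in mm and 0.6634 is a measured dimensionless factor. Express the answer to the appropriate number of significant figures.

28.2 mm

4.6 mm + 37.911 mm = 42.511 mm; the sum is limited to 1 decimal place (3 s.f.).
Carrying full precision, 42.511 × 0.6634 = 28.2017974 mm; 0.6634 has 4 s.f., so the result keeps min(3, 4) = 3 s.f.
Rounded to 3 significant figures: 28.2 mm.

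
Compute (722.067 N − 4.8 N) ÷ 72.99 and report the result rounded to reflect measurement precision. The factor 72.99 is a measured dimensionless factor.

722.067 N − 4.8 N = 717.267 N; the difference is limited to 1 decimal place (4 s.f.).
Carrying full precision, 717.267 ÷ 72.99 = 9.8269214961… N; 72.99 has 4 s.f., so the result keeps min(4, 4) = 4 s.f.
Rounded to 4 significant figures: 9.827 N.

9.827 N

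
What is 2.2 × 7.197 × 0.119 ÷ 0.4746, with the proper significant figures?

2.2 × 7.197 × 0.119 ÷ 0.4746 = 3.97002654867…
Multiplication/division keeps the fewest significant figures: 2.2 → 2 s.f., 7.197 → 4 s.f., 0.119 → 3 s.f., 0.4746 → 4 s.f.; limit is 2.
Rounded to 2 significant figures: 4.0.

4.0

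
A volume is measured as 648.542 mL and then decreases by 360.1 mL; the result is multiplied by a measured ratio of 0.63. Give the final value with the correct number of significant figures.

1.8 × 10^2 mL

648.542 mL − 360.1 mL = 288.442 mL; the difference is limited to 1 decimal place (4 s.f.).
Carrying full precision, 288.442 × 0.63 = 181.71846 mL; 0.63 has 2 s.f., so the result keeps min(4, 2) = 2 s.f.
Rounded to 2 significant figures: 1.8 × 10^2 mL.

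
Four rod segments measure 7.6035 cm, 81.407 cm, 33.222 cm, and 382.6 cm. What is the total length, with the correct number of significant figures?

7.6035 cm + 81.407 cm + 33.222 cm + 382.6 cm = 504.8325 cm.
Addition/subtraction keeps the fewest decimal places: 7.6035 → 4 decimal places, 81.407 → 3 decimal places, 33.222 → 3 decimal places, 382.6 → 1 decimal place; limit is 1.
Rounded to 1 decimal place: 504.8 cm.

504.8 cm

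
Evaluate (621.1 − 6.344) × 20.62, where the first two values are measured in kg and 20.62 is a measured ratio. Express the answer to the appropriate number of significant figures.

621.1 kg − 6.344 kg = 614.756 kg; the difference is limited to 1 decimal place (4 s.f.).
Carrying full precision, 614.756 × 20.62 = 12676.26872 kg; 20.62 has 4 s.f., so the result keeps min(4, 4) = 4 s.f.
Rounded to 4 significant figures: 1.268 × 10^4 kg.

1.268 × 10^4 kg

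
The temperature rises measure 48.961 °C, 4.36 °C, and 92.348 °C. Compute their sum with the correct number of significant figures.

145.67 °C

48.961 °C + 4.36 °C + 92.348 °C = 145.669 °C.
Addition/subtraction keeps the fewest decimal places: 48.961 → 3 decimal places, 4.36 → 2 decimal places, 92.348 → 3 decimal places; limit is 2.
Rounded to 2 decimal places: 145.67 °C.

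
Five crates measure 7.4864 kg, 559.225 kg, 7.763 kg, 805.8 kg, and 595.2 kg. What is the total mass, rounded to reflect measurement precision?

1975.5 kg

7.4864 kg + 559.225 kg + 7.763 kg + 805.8 kg + 595.2 kg = 1975.4744 kg.
Addition/subtraction keeps the fewest decimal places: 7.4864 → 4 decimal places, 559.225 → 3 decimal places, 7.763 → 3 decimal places, 805.8 → 1 decimal place, 595.2 → 1 decimal place; limit is 1.
Rounded to 1 decimal place: 1975.5 kg.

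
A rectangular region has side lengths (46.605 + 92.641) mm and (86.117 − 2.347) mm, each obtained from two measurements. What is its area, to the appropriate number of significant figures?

11665 mm²

46.605 + 92.641 = 139.246, limited to 3 d.p. → 6 s.f.; 86.117 − 2.347 = 83.770, limited to 3 d.p. → 5 s.f.
Carrying full precision, 139.246 × 83.770 = 11664.63742; keep min(6, 5) = 5 s.f.
Rounded to 5 significant figures: 11665 mm².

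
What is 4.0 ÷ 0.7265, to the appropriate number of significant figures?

5.5

4.0 ÷ 0.7265 = 5.50584996559…
Multiplication/division keeps the fewest significant figures: 4.0 → 2 s.f., 0.7265 → 4 s.f.; limit is 2.
Rounded to 2 significant figures: 5.5.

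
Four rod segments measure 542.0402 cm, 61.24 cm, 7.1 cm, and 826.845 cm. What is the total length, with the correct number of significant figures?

1437.2 cm

542.0402 cm + 61.24 cm + 7.1 cm + 826.845 cm = 1437.2252 cm.
Addition/subtraction keeps the fewest decimal places: 542.0402 → 4 decimal places, 61.24 → 2 decimal places, 7.1 → 1 decimal place, 826.845 → 3 decimal places; limit is 1.
Rounded to 1 decimal place: 1437.2 cm.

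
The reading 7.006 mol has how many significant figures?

4

7.006: zeros between nonzero digits are significant.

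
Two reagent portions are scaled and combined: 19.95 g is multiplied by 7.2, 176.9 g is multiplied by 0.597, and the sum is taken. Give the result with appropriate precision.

2.5 × 10² g

19.95 × 7.2 = 143.64 → 1.4 × 10² g (2 s.f., last digit at the 10^1 place).
176.9 × 0.597 = 105.6093 → 106 g (3 s.f., last digit at the 10^0 place).
Sum: 249.2493 g; keep the coarser place, 10^1.
Result: 2.5 × 10² g.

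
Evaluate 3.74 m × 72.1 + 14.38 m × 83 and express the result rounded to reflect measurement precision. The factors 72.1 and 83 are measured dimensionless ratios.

3.74 × 72.1 = 269.654 → 2.70 × 10^2 m (3 s.f., last digit at the 10^0 place).
14.38 × 83 = 1193.54 → 1.2 × 10^3 m (2 s.f., last digit at the 10^2 place).
Sum: 1463.194 m; keep the coarser place, 10^2.
Result: 1.5 × 10^3 m.

1.5 × 10^3 m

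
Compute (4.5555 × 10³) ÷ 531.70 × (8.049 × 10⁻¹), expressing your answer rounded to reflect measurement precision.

6.896

(4.5555 × 10³) ÷ 531.70 × (8.049 × 10⁻¹) = 6.89622334023…
Multiplication/division keeps the fewest significant figures: 4.5555 × 10³ → 5 s.f., 531.70 → 5 s.f., 8.049 × 10⁻¹ → 4 s.f.; limit is 4.
Rounded to 4 significant figures: 6.896.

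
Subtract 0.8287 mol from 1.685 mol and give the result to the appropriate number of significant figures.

0.856 mol

1.685 mol − 0.8287 mol = 0.8563 mol.
Addition/subtraction keeps the fewest decimal places: 1.685 → 3 decimal places, 0.8287 → 4 decimal places; limit is 3.
Rounded to 3 decimal places: 0.856 mol.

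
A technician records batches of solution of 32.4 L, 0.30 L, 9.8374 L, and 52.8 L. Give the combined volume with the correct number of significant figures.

95.3 L

32.4 L + 0.30 L + 9.8374 L + 52.8 L = 95.3374 L.
Addition/subtraction keeps the fewest decimal places: 32.4 → 1 decimal place, 0.30 → 2 decimal places, 9.8374 → 4 decimal places, 52.8 → 1 decimal place; limit is 1.
Rounded to 1 decimal place: 95.3 L.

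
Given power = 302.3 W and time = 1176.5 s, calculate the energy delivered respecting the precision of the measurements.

energy delivered = 302.3 W × 1176.5 s = 355655.95 J.
302.3 has 4 significant figures; 1176.5 has 5.
Division/multiplication keeps the fewest: 4 significant figures.
Rounded: 3.557 × 10⁵ J.

3.557 × 10⁵ J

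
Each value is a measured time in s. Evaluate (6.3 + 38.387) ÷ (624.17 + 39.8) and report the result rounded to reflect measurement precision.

6.3 + 38.387 = 44.687, limited to 1 d.p. → 3 s.f.; 624.17 + 39.8 = 663.97, limited to 1 d.p. → 4 s.f.
Carrying full precision, 44.687 ÷ 663.97 = 0.0673027395816…; keep min(3, 4) = 3 s.f.
Rounded to 3 significant figures: 0.0673.

0.0673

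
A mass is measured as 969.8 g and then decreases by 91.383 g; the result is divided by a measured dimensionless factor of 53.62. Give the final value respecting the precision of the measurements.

969.8 g − 91.383 g = 878.417 g; the difference is limited to 1 decimal place (4 s.f.).
Carrying full precision, 878.417 ÷ 53.62 = 16.3822640806… g; 53.62 has 4 s.f., so the result keeps min(4, 4) = 4 s.f.
Rounded to 4 significant figures: 16.38 g.

16.38 g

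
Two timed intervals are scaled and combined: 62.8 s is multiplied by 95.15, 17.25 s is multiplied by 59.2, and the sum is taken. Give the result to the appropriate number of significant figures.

62.8 × 95.15 = 5975.42 → 5.98 × 10³ s (3 s.f., last digit at the 10^1 place).
17.25 × 59.2 = 1021.2 → 1.02 × 10³ s (3 s.f., last digit at the 10^1 place).
Sum: 6996.62 s; keep the coarser place, 10^1.
Result: 7.00 × 10³ s.

7.00 × 10³ s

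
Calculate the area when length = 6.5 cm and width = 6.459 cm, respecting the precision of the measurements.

42 cm²

area = 6.5 cm × 6.459 cm = 41.9835 cm².
6.5 has 2 significant figures; 6.459 has 4.
Division/multiplication keeps the fewest: 2 significant figures.
Rounded: 42 cm².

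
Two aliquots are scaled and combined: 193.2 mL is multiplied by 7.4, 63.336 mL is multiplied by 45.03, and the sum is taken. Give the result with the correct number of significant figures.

4.3 × 10³ mL

193.2 × 7.4 = 1429.68 → 1.4 × 10³ mL (2 s.f., last digit at the 10^2 place).
63.336 × 45.03 = 2852.02008 → 2852 mL (4 s.f., last digit at the 10^0 place).
Sum: 4281.70008 mL; keep the coarser place, 10^2.
Result: 4.3 × 10³ mL.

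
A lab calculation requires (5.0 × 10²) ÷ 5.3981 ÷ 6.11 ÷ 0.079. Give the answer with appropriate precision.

1.9 × 10²

(5.0 × 10²) ÷ 5.3981 ÷ 6.11 ÷ 0.079 = 191.893726687…
Multiplication/division keeps the fewest significant figures: 5.0 × 10² → 2 s.f., 5.3981 → 5 s.f., 6.11 → 3 s.f., 0.079 → 2 s.f.; limit is 2.
Rounded to 2 significant figures: 1.9 × 10².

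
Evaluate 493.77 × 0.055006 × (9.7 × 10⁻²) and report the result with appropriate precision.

493.77 × 0.055006 × (9.7 × 10⁻²) = 2.63455032414
Multiplication/division keeps the fewest significant figures: 493.77 → 5 s.f., 0.055006 → 5 s.f., 9.7 × 10⁻² → 2 s.f.; limit is 2.
Rounded to 2 significant figures: 2.6.

2.6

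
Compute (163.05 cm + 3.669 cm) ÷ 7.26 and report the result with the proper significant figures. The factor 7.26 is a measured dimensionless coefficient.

23.0 cm

163.05 cm + 3.669 cm = 166.719 cm; the sum is limited to 2 decimal places (5 s.f.).
Carrying full precision, 166.719 ÷ 7.26 = 22.9640495868… cm; 7.26 has 3 s.f., so the result keeps min(5, 3) = 3 s.f.
Rounded to 3 significant figures: 23.0 cm.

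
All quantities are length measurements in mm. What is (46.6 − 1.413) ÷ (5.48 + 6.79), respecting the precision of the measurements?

3.68

46.6 − 1.413 = 45.187, limited to 1 d.p. → 3 s.f.; 5.48 + 6.79 = 12.27, limited to 2 d.p. → 4 s.f.
Carrying full precision, 45.187 ÷ 12.27 = 3.68272208639…; keep min(3, 4) = 3 s.f.
Rounded to 3 significant figures: 3.68.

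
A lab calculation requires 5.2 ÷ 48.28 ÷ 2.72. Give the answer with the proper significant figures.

5.2 ÷ 48.28 ÷ 2.72 = 0.0395974462693…
Multiplication/division keeps the fewest significant figures: 5.2 → 2 s.f., 48.28 → 4 s.f., 2.72 → 3 s.f.; limit is 2.
Rounded to 2 significant figures: 0.040.

0.040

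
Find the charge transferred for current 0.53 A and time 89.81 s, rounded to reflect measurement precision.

charge transferred = 0.53 A × 89.81 s = 47.5993 C.
0.53 has 2 significant figures; 89.81 has 4.
Division/multiplication keeps the fewest: 2 significant figures.
Rounded: 48 C.

48 C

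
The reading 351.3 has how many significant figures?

4

351.3: every digit is nonzero and significant.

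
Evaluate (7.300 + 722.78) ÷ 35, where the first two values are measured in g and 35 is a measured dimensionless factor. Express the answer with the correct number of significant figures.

7.300 g + 722.78 g = 730.080 g; the sum is limited to 2 decimal places (5 s.f.).
Carrying full precision, 730.080 ÷ 35 = 20.8594285714… g; 35 has 2 s.f., so the result keeps min(5, 2) = 2 s.f.
Rounded to 2 significant figures: 21 g.

21 g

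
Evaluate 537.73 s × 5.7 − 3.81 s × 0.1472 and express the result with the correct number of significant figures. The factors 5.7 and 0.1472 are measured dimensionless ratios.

3.1 × 10³ s

537.73 × 5.7 = 3065.061 → 3.1 × 10³ s (2 s.f., last digit at the 10^2 place).
3.81 × 0.1472 = 0.560832 → 0.561 s (3 s.f., last digit at the 10^-3 place).
Difference: 3064.500168 s; keep the coarser place, 10^2.
Result: 3.1 × 10³ s.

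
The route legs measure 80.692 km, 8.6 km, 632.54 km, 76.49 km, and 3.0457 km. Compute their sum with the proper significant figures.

80.692 km + 8.6 km + 632.54 km + 76.49 km + 3.0457 km = 801.3677 km.
Addition/subtraction keeps the fewest decimal places: 80.692 → 3 decimal places, 8.6 → 1 decimal place, 632.54 → 2 decimal places, 76.49 → 2 decimal places, 3.0457 → 4 decimal places; limit is 1.
Rounded to 1 decimal place: 801.4 km.

801.4 km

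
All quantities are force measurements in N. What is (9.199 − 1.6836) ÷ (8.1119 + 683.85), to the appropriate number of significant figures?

9.199 − 1.6836 = 7.5154, limited to 3 d.p. → 4 s.f.; 8.1119 + 683.85 = 691.9619, limited to 2 d.p. → 5 s.f.
Carrying full precision, 7.5154 ÷ 691.9619 = 0.0108610026072…; keep min(4, 5) = 4 s.f.
Rounded to 4 significant figures: 0.01086.

0.01086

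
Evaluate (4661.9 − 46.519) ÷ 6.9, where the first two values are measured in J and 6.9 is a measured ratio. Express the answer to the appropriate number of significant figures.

6.7 × 10² J

4661.9 J − 46.519 J = 4615.381 J; the difference is limited to 1 decimal place (5 s.f.).
Carrying full precision, 4615.381 ÷ 6.9 = 668.895797101… J; 6.9 has 2 s.f., so the result keeps min(5, 2) = 2 s.f.
Rounded to 2 significant figures: 6.7 × 10² J.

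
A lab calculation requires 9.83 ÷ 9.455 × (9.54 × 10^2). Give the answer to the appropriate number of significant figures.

992

9.83 ÷ 9.455 × (9.54 × 10^2) = 991.837123215…
Multiplication/division keeps the fewest significant figures: 9.83 → 3 s.f., 9.455 → 4 s.f., 9.54 × 10^2 → 3 s.f.; limit is 3.
Rounded to 3 significant figures: 992.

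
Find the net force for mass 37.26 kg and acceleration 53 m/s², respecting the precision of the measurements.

2.0 × 10³ N

net force = 37.26 kg × 53 m/s² = 1974.78 N.
37.26 has 4 significant figures; 53 has 2.
Division/multiplication keeps the fewest: 2 significant figures.
Rounded: 2.0 × 10³ N.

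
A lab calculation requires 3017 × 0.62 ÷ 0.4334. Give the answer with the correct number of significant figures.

4.3 × 10^3

3017 × 0.62 ÷ 0.4334 = 4315.96677434…
Multiplication/division keeps the fewest significant figures: 3017 → 4 s.f., 0.62 → 2 s.f., 0.4334 → 4 s.f.; limit is 2.
Rounded to 2 significant figures: 4.3 × 10^3.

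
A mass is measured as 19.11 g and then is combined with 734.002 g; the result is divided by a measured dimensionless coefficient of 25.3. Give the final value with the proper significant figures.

29.8 g

19.11 g + 734.002 g = 753.112 g; the sum is limited to 2 decimal places (5 s.f.).
Carrying full precision, 753.112 ÷ 25.3 = 29.7672727273… g; 25.3 has 3 s.f., so the result keeps min(5, 3) = 3 s.f.
Rounded to 3 significant figures: 29.8 g.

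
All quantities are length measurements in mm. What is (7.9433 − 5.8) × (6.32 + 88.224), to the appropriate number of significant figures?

7.9433 − 5.8 = 2.1433, limited to 1 d.p. → 2 s.f.; 6.32 + 88.224 = 94.544, limited to 2 d.p. → 4 s.f.
Carrying full precision, 2.1433 × 94.544 = 202.6361552; keep min(2, 4) = 2 s.f.
Rounded to 2 significant figures: 2.0 × 10^2 mm².

2.0 × 10^2 mm²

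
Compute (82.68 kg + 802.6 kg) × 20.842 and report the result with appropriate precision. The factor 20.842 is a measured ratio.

82.68 kg + 802.6 kg = 885.28 kg; the sum is limited to 1 decimal place (4 s.f.).
Carrying full precision, 885.28 × 20.842 = 18451.00576 kg; 20.842 has 5 s.f., so the result keeps min(4, 5) = 4 s.f.
Rounded to 4 significant figures: 1.845 × 10^4 kg.

1.845 × 10^4 kg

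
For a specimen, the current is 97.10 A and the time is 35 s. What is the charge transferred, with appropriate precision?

3.4 × 10^3 C

charge transferred = 97.10 A × 35 s = 3398.5 C.
97.10 has 4 significant figures; 35 has 2.
Division/multiplication keeps the fewest: 2 significant figures.
Rounded: 3.4 × 10^3 C.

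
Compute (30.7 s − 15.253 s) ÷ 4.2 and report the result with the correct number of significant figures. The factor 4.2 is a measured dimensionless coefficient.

3.7 s

30.7 s − 15.253 s = 15.447 s; the difference is limited to 1 decimal place (3 s.f.).
Carrying full precision, 15.447 ÷ 4.2 = 3.67785714286… s; 4.2 has 2 s.f., so the result keeps min(3, 2) = 2 s.f.
Rounded to 2 significant figures: 3.7 s.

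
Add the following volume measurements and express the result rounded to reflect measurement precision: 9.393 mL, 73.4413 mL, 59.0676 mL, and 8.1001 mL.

150.002 mL

9.393 mL + 73.4413 mL + 59.0676 mL + 8.1001 mL = 150.0020 mL.
Addition/subtraction keeps the fewest decimal places: 9.393 → 3 decimal places, 73.4413 → 4 decimal places, 59.0676 → 4 decimal places, 8.1001 → 4 decimal places; limit is 3.
Rounded to 3 decimal places: 150.002 mL.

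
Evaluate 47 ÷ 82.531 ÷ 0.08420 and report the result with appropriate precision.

47 ÷ 82.531 ÷ 0.08420 = 6.76345584504…
Multiplication/division keeps the fewest significant figures: 47 → 2 s.f., 82.531 → 5 s.f., 0.08420 → 4 s.f.; limit is 2.
Rounded to 2 significant figures: 6.8.

6.8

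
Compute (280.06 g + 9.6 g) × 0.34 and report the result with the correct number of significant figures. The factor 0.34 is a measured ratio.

280.06 g + 9.6 g = 289.66 g; the sum is limited to 1 decimal place (4 s.f.).
Carrying full precision, 289.66 × 0.34 = 98.4844 g; 0.34 has 2 s.f., so the result keeps min(4, 2) = 2 s.f.
Rounded to 2 significant figures: 98 g.

98 g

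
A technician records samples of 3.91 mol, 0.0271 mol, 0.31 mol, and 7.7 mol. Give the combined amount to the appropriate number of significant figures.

3.91 mol + 0.0271 mol + 0.31 mol + 7.7 mol = 11.9471 mol.
Addition/subtraction keeps the fewest decimal places: 3.91 → 2 decimal places, 0.0271 → 4 decimal places, 0.31 → 2 decimal places, 7.7 → 1 decimal place; limit is 1.
Rounded to 1 decimal place: 11.9 mol.

11.9 mol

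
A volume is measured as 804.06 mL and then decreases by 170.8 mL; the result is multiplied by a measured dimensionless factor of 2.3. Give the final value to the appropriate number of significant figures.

804.06 mL − 170.8 mL = 633.26 mL; the difference is limited to 1 decimal place (4 s.f.).
Carrying full precision, 633.26 × 2.3 = 1456.498 mL; 2.3 has 2 s.f., so the result keeps min(4, 2) = 2 s.f.
Rounded to 2 significant figures: 1.5 × 10^3 mL.

1.5 × 10^3 mL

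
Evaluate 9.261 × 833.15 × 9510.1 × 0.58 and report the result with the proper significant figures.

9.261 × 833.15 × 9510.1 × 0.58 = 42559269.0155…
Multiplication/division keeps the fewest significant figures: 9.261 → 4 s.f., 833.15 → 5 s.f., 9510.1 → 5 s.f., 0.58 → 2 s.f.; limit is 2.
Rounded to 2 significant figures: 4.3 × 10^7.

4.3 × 10^7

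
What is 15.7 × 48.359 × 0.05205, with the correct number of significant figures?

39.5

15.7 × 48.359 × 0.05205 = 39.518249415
Multiplication/division keeps the fewest significant figures: 15.7 → 3 s.f., 48.359 → 5 s.f., 0.05205 → 4 s.f.; limit is 3.
Rounded to 3 significant figures: 39.5.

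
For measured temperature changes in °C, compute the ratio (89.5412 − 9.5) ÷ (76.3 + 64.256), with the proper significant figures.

89.5412 − 9.5 = 80.0412, limited to 1 d.p. → 3 s.f.; 76.3 + 64.256 = 140.556, limited to 1 d.p. → 4 s.f.
Carrying full precision, 80.0412 ÷ 140.556 = 0.569461282336…; keep min(3, 4) = 3 s.f.
Rounded to 3 significant figures: 5.69 × 10^-1.

5.69 × 10^-1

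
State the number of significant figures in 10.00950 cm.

7

10.00950: trailing zeros after a decimal point are significant; zeros between nonzero digits are significant.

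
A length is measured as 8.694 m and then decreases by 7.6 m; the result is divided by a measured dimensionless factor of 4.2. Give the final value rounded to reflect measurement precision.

0.26 m

8.694 m − 7.6 m = 1.094 m; the difference is limited to 1 decimal place (2 s.f.).
Carrying full precision, 1.094 ÷ 4.2 = 0.260476190476… m; 4.2 has 2 s.f., so the result keeps min(2, 2) = 2 s.f.
Rounded to 2 significant figures: 0.26 m.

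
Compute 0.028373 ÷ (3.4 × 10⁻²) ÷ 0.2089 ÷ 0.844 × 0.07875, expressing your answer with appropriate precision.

0.028373 ÷ (3.4 × 10⁻²) ÷ 0.2089 ÷ 0.844 × 0.07875 = 0.372731431171…
Multiplication/division keeps the fewest significant figures: 0.028373 → 5 s.f., 3.4 × 10⁻² → 2 s.f., 0.2089 → 4 s.f., 0.844 → 3 s.f., 0.07875 → 4 s.f.; limit is 2.
Rounded to 2 significant figures: 0.37.

0.37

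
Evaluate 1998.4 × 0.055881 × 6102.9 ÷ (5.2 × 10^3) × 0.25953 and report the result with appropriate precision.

34

1998.4 × 0.055881 × 6102.9 ÷ (5.2 × 10^3) × 0.25953 = 34.0147330733…
Multiplication/division keeps the fewest significant figures: 1998.4 → 5 s.f., 0.055881 → 5 s.f., 6102.9 → 5 s.f., 5.2 × 10^3 → 2 s.f., 0.25953 → 5 s.f.; limit is 2.
Rounded to 2 significant figures: 34.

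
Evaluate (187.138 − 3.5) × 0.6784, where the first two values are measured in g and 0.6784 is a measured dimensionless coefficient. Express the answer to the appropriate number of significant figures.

124.6 g

187.138 g − 3.5 g = 183.638 g; the difference is limited to 1 decimal place (4 s.f.).
Carrying full precision, 183.638 × 0.6784 = 124.5800192 g; 0.6784 has 4 s.f., so the result keeps min(4, 4) = 4 s.f.
Rounded to 4 significant figures: 124.6 g.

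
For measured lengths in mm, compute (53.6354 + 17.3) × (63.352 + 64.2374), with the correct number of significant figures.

53.6354 + 17.3 = 70.9354, limited to 1 d.p. → 3 s.f.; 63.352 + 64.2374 = 127.5894, limited to 3 d.p. → 6 s.f.
Carrying full precision, 70.9354 × 127.5894 = 9050.60512476; keep min(3, 6) = 3 s.f.
Rounded to 3 significant figures: 9.05 × 10^3 mm².

9.05 × 10^3 mm²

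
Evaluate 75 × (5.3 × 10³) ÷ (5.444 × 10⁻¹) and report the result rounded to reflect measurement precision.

7.3 × 10⁵

75 × (5.3 × 10³) ÷ (5.444 × 10⁻¹) = 730161.645849…
Multiplication/division keeps the fewest significant figures: 75 → 2 s.f., 5.3 × 10³ → 2 s.f., 5.444 × 10⁻¹ → 4 s.f.; limit is 2.
Rounded to 2 significant figures: 7.3 × 10⁵.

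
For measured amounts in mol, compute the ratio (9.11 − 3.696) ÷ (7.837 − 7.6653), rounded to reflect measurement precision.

31.5

9.11 − 3.696 = 5.414, limited to 2 d.p. → 3 s.f.; 7.837 − 7.6653 = 0.1717, limited to 3 d.p. → 3 s.f.
Carrying full precision, 5.414 ÷ 0.1717 = 31.5317414094…; keep min(3, 3) = 3 s.f.
Rounded to 3 significant figures: 31.5.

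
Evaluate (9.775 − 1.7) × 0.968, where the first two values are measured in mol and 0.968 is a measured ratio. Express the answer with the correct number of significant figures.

9.775 mol − 1.7 mol = 8.075 mol; the difference is limited to 1 decimal place (2 s.f.).
Carrying full precision, 8.075 × 0.968 = 7.8166 mol; 0.968 has 3 s.f., so the result keeps min(2, 3) = 2 s.f.
Rounded to 2 significant figures: 7.8 mol.

7.8 mol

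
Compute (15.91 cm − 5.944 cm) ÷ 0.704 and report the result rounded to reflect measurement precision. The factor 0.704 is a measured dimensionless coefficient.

14.2 cm

15.91 cm − 5.944 cm = 9.966 cm; the difference is limited to 2 decimal places (3 s.f.).
Carrying full precision, 9.966 ÷ 0.704 = 14.15625 cm; 0.704 has 3 s.f., so the result keeps min(3, 3) = 3 s.f.
Rounded to 3 significant figures: 14.2 cm.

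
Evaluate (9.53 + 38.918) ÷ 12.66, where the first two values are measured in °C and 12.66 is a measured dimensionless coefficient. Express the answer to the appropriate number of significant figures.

9.53 °C + 38.918 °C = 48.448 °C; the sum is limited to 2 decimal places (4 s.f.).
Carrying full precision, 48.448 ÷ 12.66 = 3.82685624013… °C; 12.66 has 4 s.f., so the result keeps min(4, 4) = 4 s.f.
Rounded to 4 significant figures: 3.827 °C.

3.827 °C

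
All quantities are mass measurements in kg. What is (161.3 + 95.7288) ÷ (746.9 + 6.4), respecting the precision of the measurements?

0.3412

161.3 + 95.7288 = 257.0288, limited to 1 d.p. → 4 s.f.; 746.9 + 6.4 = 753.3, limited to 1 d.p. → 4 s.f.
Carrying full precision, 257.0288 ÷ 753.3 = 0.341203770078…; keep min(4, 4) = 4 s.f.
Rounded to 4 significant figures: 0.3412.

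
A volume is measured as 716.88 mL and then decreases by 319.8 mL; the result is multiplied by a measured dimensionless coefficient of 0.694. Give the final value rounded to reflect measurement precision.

716.88 mL − 319.8 mL = 397.08 mL; the difference is limited to 1 decimal place (4 s.f.).
Carrying full precision, 397.08 × 0.694 = 275.57352 mL; 0.694 has 3 s.f., so the result keeps min(4, 3) = 3 s.f.
Rounded to 3 significant figures: 276 mL.

276 mL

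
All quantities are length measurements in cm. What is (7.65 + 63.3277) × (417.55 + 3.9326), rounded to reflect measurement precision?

7.65 + 63.3277 = 70.9777, limited to 2 d.p. → 4 s.f.; 417.55 + 3.9326 = 421.4826, limited to 2 d.p. → 5 s.f.
Carrying full precision, 70.9777 × 421.4826 = 29915.865538…; keep min(4, 5) = 4 s.f.
Rounded to 4 significant figures: 2.992 × 10^4 cm².

2.992 × 10^4 cm²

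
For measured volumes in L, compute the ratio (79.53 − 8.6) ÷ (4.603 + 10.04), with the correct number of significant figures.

4.84

79.53 − 8.6 = 70.93, limited to 1 d.p. → 3 s.f.; 4.603 + 10.04 = 14.643, limited to 2 d.p. → 4 s.f.
Carrying full precision, 70.93 ÷ 14.643 = 4.84395274192…; keep min(3, 4) = 3 s.f.
Rounded to 3 significant figures: 4.84.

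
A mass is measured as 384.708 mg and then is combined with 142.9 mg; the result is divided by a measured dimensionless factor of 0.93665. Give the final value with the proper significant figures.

384.708 mg + 142.9 mg = 527.608 mg; the sum is limited to 1 decimal place (4 s.f.).
Carrying full precision, 527.608 ÷ 0.93665 = 563.292585277… mg; 0.93665 has 5 s.f., so the result keeps min(4, 5) = 4 s.f.
Rounded to 4 significant figures: 563.3 mg.

563.3 mg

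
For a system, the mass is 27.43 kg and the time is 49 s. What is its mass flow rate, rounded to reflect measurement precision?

mass flow rate = 27.43 kg ÷ 49 s = 0.559795918367… kg/s.
27.43 has 4 significant figures; 49 has 2.
Division/multiplication keeps the fewest: 2 significant figures.
Rounded: 0.56 kg/s.

0.56 kg/s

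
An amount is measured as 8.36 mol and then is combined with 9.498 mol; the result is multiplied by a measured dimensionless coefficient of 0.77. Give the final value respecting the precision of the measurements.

14 mol

8.36 mol + 9.498 mol = 17.858 mol; the sum is limited to 2 decimal places (4 s.f.).
Carrying full precision, 17.858 × 0.77 = 13.75066 mol; 0.77 has 2 s.f., so the result keeps min(4, 2) = 2 s.f.
Rounded to 2 significant figures: 14 mol.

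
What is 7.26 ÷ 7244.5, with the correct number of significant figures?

0.00100

7.26 ÷ 7244.5 = 0.00100213955414…
Multiplication/division keeps the fewest significant figures: 7.26 → 3 s.f., 7244.5 → 5 s.f.; limit is 3.
Rounded to 3 significant figures: 0.00100.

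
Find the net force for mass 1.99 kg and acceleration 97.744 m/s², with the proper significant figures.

net force = 1.99 kg × 97.744 m/s² = 194.51056 N.
1.99 has 3 significant figures; 97.744 has 5.
Division/multiplication keeps the fewest: 3 significant figures.
Rounded: 195 N.

195 N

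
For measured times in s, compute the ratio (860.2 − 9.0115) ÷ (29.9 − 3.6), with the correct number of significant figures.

32.4

860.2 − 9.0115 = 851.1885, limited to 1 d.p. → 4 s.f.; 29.9 − 3.6 = 26.3, limited to 1 d.p. → 3 s.f.
Carrying full precision, 851.1885 ÷ 26.3 = 32.364581749…; keep min(4, 3) = 3 s.f.
Rounded to 3 significant figures: 32.4.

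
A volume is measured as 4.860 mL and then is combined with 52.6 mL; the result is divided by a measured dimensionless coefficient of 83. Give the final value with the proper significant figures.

0.69 mL

4.860 mL + 52.6 mL = 57.460 mL; the sum is limited to 1 decimal place (3 s.f.).
Carrying full precision, 57.460 ÷ 83 = 0.692289156627… mL; 83 has 2 s.f., so the result keeps min(3, 2) = 2 s.f.
Rounded to 2 significant figures: 0.69 mL.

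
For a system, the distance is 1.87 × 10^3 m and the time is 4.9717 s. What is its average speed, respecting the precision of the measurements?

376 m/s

average speed = 1.87 × 10^3 m ÷ 4.9717 s = 376.128889515… m/s.
1.87 × 10^3 has 3 significant figures; 4.9717 has 5.
Division/multiplication keeps the fewest: 3 significant figures.
Rounded: 376 m/s.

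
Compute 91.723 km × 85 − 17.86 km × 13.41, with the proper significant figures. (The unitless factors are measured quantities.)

7.6 × 10³ km

91.723 × 85 = 7796.455 → 7.8 × 10³ km (2 s.f., last digit at the 10^2 place).
17.86 × 13.41 = 239.5026 → 239.5 km (4 s.f., last digit at the 10^-1 place).
Difference: 7556.9524 km; keep the coarser place, 10^2.
Result: 7.6 × 10³ km.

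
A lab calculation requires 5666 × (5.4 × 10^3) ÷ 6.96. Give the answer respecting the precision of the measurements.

5666 × (5.4 × 10^3) ÷ 6.96 = 4396034.48276…
Multiplication/division keeps the fewest significant figures: 5666 → 4 s.f., 5.4 × 10^3 → 2 s.f., 6.96 → 3 s.f.; limit is 2.
Rounded to 2 significant figures: 4.4 × 10^6.

4.4 × 10^6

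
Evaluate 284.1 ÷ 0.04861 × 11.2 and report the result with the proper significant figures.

6.55 × 10^4

284.1 ÷ 0.04861 × 11.2 = 65458.136186…
Multiplication/division keeps the fewest significant figures: 284.1 → 4 s.f., 0.04861 → 4 s.f., 11.2 → 3 s.f.; limit is 3.
Rounded to 3 significant figures: 6.55 × 10^4.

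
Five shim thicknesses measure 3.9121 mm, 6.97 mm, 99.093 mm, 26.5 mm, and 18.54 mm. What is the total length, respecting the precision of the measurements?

3.9121 mm + 6.97 mm + 99.093 mm + 26.5 mm + 18.54 mm = 155.0151 mm.
Addition/subtraction keeps the fewest decimal places: 3.9121 → 4 decimal places, 6.97 → 2 decimal places, 99.093 → 3 decimal places, 26.5 → 1 decimal place, 18.54 → 2 decimal places; limit is 1.
Rounded to 1 decimal place: 155.0 mm.

155.0 mm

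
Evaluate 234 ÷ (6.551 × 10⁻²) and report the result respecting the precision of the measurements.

234 ÷ (6.551 × 10⁻²) = 3571.97374447…
Multiplication/division keeps the fewest significant figures: 234 → 3 s.f., 6.551 × 10⁻² → 4 s.f.; limit is 3.
Rounded to 3 significant figures: 3.57 × 10³.

3.57 × 10³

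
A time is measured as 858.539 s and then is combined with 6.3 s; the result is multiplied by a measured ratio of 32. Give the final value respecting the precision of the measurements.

858.539 s + 6.3 s = 864.839 s; the sum is limited to 1 decimal place (4 s.f.).
Carrying full precision, 864.839 × 32 = 27674.848 s; 32 has 2 s.f., so the result keeps min(4, 2) = 2 s.f.
Rounded to 2 significant figures: 2.8 × 10⁴ s.

2.8 × 10⁴ s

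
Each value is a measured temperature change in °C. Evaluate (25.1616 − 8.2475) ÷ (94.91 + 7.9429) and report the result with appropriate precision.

25.1616 − 8.2475 = 16.9141, limited to 4 d.p. → 6 s.f.; 94.91 + 7.9429 = 102.8529, limited to 2 d.p. → 5 s.f.
Carrying full precision, 16.9141 ÷ 102.8529 = 0.164449422428…; keep min(6, 5) = 5 s.f.
Rounded to 5 significant figures: 0.16445.

0.16445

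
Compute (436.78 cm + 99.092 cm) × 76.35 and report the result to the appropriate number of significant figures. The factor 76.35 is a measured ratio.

4.091 × 10^4 cm

436.78 cm + 99.092 cm = 535.872 cm; the sum is limited to 2 decimal places (5 s.f.).
Carrying full precision, 535.872 × 76.35 = 40913.8272 cm; 76.35 has 4 s.f., so the result keeps min(5, 4) = 4 s.f.
Rounded to 4 significant figures: 4.091 × 10^4 cm.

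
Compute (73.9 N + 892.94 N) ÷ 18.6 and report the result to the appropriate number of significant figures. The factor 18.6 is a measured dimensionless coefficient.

52.0 N

73.9 N + 892.94 N = 966.84 N; the sum is limited to 1 decimal place (4 s.f.).
Carrying full precision, 966.84 ÷ 18.6 = 51.9806451613… N; 18.6 has 3 s.f., so the result keeps min(4, 3) = 3 s.f.
Rounded to 3 significant figures: 52.0 N.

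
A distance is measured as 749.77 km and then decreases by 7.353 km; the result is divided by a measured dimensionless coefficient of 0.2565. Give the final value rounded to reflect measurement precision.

2894 km

749.77 km − 7.353 km = 742.417 km; the difference is limited to 2 decimal places (5 s.f.).
Carrying full precision, 742.417 ÷ 0.2565 = 2894.41325536… km; 0.2565 has 4 s.f., so the result keeps min(5, 4) = 4 s.f.
Rounded to 4 significant figures: 2894 km.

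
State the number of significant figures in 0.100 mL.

0.100: leading zeros are not significant; trailing zeros after a decimal point are significant.

3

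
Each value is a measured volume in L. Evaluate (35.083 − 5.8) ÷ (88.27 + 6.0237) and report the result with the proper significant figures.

0.311

35.083 − 5.8 = 29.283, limited to 1 d.p. → 3 s.f.; 88.27 + 6.0237 = 94.2937, limited to 2 d.p. → 4 s.f.
Carrying full precision, 29.283 ÷ 94.2937 = 0.310550970001…; keep min(3, 4) = 3 s.f.
Rounded to 3 significant figures: 0.311.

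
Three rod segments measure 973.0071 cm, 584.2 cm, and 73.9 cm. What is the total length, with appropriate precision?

973.0071 cm + 584.2 cm + 73.9 cm = 1631.1071 cm.
Addition/subtraction keeps the fewest decimal places: 973.0071 → 4 decimal places, 584.2 → 1 decimal place, 73.9 → 1 decimal place; limit is 1.
Rounded to 1 decimal place: 1631.1 cm.

1631.1 cm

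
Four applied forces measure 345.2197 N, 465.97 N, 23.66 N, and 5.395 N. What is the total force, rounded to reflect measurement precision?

345.2197 N + 465.97 N + 23.66 N + 5.395 N = 840.2447 N.
Addition/subtraction keeps the fewest decimal places: 345.2197 → 4 decimal places, 465.97 → 2 decimal places, 23.66 → 2 decimal places, 5.395 → 3 decimal places; limit is 2.
Rounded to 2 decimal places: 840.24 N.

840.24 N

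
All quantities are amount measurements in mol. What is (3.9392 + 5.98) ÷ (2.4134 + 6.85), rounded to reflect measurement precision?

1.07

3.9392 + 5.98 = 9.9192, limited to 2 d.p. → 3 s.f.; 2.4134 + 6.85 = 9.2634, limited to 2 d.p. → 3 s.f.
Carrying full precision, 9.9192 ÷ 9.2634 = 1.07079474059…; keep min(3, 3) = 3 s.f.
Rounded to 3 significant figures: 1.07.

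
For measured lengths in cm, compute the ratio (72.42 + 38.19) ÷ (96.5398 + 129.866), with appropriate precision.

72.42 + 38.19 = 110.61, limited to 2 d.p. → 5 s.f.; 96.5398 + 129.866 = 226.4058, limited to 3 d.p. → 6 s.f.
Carrying full precision, 110.61 ÷ 226.4058 = 0.488547554877…; keep min(5, 6) = 5 s.f.
Rounded to 5 significant figures: 0.48855.

0.48855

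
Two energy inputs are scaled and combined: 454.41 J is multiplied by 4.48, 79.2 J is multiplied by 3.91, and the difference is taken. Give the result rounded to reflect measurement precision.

1.73 × 10^3 J

454.41 × 4.48 = 2035.7568 → 2.04 × 10^3 J (3 s.f., last digit at the 10^1 place).
79.2 × 3.91 = 309.672 → 3.10 × 10^2 J (3 s.f., last digit at the 10^0 place).
Difference: 1726.0848 J; keep the coarser place, 10^1.
Result: 1.73 × 10^3 J.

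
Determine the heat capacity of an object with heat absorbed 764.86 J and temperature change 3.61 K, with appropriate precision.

heat capacity = 764.86 J ÷ 3.61 K = 211.872576177… J/K.
764.86 has 5 significant figures; 3.61 has 3.
Division/multiplication keeps the fewest: 3 significant figures.
Rounded: 212 J/K.

212 J/K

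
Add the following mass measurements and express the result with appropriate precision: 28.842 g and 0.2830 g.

28.842 g + 0.2830 g = 29.1250 g.
Addition/subtraction keeps the fewest decimal places: 28.842 → 3 decimal places, 0.2830 → 4 decimal places; limit is 3.
Rounded to 3 decimal places: 29.125 g.

29.125 g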